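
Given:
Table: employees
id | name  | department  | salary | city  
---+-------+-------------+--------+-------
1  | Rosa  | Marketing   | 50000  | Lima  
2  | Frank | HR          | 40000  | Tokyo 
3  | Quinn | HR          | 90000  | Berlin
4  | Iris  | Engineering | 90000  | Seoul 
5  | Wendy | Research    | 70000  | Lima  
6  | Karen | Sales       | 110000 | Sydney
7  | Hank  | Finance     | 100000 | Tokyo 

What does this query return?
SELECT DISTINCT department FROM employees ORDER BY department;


All 'department' values (row order): Marketing, HR, HR, Engineering, Research, Sales, Finance
Removing duplicates leaves 6 unique value(s).

6 values:
Engineering
Finance
HR
Marketing
Research
Sales


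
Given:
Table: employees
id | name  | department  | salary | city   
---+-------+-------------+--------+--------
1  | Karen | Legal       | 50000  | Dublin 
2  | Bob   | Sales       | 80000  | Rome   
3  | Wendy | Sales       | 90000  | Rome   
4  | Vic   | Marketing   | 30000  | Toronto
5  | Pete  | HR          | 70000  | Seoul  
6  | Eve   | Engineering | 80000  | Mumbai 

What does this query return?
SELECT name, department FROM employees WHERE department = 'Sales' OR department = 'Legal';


Filtering: department = 'Sales' OR 'Legal'
Matching: 3 rows

3 rows:
Karen, Legal
Bob, Sales
Wendy, Sales


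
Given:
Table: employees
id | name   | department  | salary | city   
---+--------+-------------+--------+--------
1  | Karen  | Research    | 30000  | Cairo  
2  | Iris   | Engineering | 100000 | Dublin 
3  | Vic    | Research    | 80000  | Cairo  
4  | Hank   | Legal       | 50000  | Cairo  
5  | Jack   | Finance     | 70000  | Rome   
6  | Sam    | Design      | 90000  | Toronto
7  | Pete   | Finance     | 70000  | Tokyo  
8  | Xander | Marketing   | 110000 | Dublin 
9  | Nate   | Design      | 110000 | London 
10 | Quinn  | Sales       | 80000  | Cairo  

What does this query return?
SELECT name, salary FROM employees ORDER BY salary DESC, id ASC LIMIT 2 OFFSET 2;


Sort by salary DESC (id ASC tiebreak), then skip 2 and take 2
Rows 3 through 4

2 rows:
Iris, 100000
Sam, 90000


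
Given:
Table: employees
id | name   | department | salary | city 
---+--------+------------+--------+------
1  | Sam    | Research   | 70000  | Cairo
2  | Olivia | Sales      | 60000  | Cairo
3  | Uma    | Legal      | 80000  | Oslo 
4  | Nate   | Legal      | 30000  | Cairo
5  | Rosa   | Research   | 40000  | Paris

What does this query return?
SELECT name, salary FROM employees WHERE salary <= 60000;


Filtering: salary <= 60000
Matching: 3 rows

3 rows:
Olivia, 60000
Nate, 30000
Rosa, 40000


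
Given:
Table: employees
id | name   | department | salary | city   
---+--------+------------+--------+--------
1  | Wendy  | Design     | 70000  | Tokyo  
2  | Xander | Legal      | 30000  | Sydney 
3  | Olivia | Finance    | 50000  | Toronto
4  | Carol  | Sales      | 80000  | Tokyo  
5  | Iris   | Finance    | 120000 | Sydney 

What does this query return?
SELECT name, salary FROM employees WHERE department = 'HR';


Filtering: department = 'HR'
Matching rows: 0

Empty result set (0 rows)


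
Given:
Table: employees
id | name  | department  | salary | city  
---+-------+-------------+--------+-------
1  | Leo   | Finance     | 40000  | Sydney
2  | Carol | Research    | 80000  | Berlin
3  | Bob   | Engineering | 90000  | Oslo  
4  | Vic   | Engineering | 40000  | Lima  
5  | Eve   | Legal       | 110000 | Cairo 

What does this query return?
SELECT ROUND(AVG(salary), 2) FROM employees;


SUM(salary) = 360000
COUNT = 5
ROUND(AVG, 2) = ROUND(360000 / 5, 2) = 72000.0

72000.0


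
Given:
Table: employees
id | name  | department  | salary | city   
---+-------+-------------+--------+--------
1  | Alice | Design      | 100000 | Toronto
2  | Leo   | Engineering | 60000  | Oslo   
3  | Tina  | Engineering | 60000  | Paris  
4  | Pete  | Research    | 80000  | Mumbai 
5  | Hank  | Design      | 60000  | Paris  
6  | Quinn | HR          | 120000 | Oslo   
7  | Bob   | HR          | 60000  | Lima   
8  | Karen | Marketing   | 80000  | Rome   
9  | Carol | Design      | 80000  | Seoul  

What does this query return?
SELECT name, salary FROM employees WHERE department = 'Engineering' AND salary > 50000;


Filtering: department = 'Engineering' AND salary > 50000
Matching: 2 rows

2 rows:
Leo, 60000
Tina, 60000


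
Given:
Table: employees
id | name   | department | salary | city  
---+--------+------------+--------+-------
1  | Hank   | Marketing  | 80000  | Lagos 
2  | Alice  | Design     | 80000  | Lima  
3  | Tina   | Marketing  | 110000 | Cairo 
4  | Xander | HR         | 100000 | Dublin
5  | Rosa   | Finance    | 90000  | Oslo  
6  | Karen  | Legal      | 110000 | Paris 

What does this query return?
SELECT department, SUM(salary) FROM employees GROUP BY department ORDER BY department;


Summing salary within each department:
  Design: 80000 = 80000
  Finance: 90000 = 90000
  HR: 100000 = 100000
  Legal: 110000 = 110000
  Marketing: 80000 + 110000 = 190000


5 groups:
Design, 80000
Finance, 90000
HR, 100000
Legal, 110000
Marketing, 190000


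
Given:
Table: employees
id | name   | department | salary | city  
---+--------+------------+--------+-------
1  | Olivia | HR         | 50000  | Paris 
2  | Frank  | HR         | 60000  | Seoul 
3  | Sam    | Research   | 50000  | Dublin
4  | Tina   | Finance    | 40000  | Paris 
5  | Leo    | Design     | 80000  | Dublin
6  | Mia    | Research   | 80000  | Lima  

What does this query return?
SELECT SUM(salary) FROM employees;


SUM(salary) = 50000 + 60000 + 50000 + 40000 + 80000 + 80000 = 360000

360000


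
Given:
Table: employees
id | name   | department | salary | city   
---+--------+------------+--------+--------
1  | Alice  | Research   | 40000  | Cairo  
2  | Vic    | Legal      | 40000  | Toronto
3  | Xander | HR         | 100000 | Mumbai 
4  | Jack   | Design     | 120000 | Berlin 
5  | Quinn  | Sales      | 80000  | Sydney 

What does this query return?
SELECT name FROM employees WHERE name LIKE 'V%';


LIKE 'V%' matches names starting with 'V'
Matching: 1

1 rows:
Vic


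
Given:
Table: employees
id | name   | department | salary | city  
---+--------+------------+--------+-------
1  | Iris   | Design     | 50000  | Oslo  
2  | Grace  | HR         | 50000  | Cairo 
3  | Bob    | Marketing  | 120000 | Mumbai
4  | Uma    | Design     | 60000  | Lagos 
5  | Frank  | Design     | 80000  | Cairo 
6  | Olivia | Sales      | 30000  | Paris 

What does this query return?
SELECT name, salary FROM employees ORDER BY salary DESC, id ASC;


Sorting by salary DESC, then id ASC for ties

6 rows:
Bob, 120000
Frank, 80000
Uma, 60000
Iris, 50000
Grace, 50000
Olivia, 30000


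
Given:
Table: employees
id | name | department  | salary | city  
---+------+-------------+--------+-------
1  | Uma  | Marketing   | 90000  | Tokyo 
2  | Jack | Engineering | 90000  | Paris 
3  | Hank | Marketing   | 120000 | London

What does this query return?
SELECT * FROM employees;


SELECT * returns all 3 rows with all columns

3 rows:
1, Uma, Marketing, 90000, Tokyo
2, Jack, Engineering, 90000, Paris
3, Hank, Marketing, 120000, London


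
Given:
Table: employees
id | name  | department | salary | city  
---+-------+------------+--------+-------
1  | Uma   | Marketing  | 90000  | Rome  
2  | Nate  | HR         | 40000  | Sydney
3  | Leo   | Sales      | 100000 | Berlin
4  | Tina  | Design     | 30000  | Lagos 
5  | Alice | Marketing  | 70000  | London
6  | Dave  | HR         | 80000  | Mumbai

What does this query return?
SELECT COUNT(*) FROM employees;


COUNT(*) counts all rows

6


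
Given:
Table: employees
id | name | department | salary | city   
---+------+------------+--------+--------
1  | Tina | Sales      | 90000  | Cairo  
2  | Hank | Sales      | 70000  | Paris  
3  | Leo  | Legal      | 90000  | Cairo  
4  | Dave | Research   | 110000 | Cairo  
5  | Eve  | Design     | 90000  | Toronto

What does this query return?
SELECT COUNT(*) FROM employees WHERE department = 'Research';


Counting rows where department = 'Research'
  Dave -> MATCH


1


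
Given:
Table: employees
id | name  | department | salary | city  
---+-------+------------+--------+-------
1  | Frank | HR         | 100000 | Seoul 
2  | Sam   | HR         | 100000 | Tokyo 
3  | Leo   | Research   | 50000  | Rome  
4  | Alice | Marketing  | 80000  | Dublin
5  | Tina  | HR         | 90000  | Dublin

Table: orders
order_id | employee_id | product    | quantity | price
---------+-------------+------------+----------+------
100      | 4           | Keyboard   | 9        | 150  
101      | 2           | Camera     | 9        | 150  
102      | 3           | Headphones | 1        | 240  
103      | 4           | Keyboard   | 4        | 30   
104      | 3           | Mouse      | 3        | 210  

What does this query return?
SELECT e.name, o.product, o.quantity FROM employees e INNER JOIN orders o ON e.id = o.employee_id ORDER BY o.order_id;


Joining employees.id = orders.employee_id:
  employee Alice (id=4) -> order Keyboard
  employee Sam (id=2) -> order Camera
  employee Leo (id=3) -> order Headphones
  employee Alice (id=4) -> order Keyboard
  employee Leo (id=3) -> order Mouse


5 rows:
Alice, Keyboard, 9
Sam, Camera, 9
Leo, Headphones, 1
Alice, Keyboard, 4
Leo, Mouse, 3


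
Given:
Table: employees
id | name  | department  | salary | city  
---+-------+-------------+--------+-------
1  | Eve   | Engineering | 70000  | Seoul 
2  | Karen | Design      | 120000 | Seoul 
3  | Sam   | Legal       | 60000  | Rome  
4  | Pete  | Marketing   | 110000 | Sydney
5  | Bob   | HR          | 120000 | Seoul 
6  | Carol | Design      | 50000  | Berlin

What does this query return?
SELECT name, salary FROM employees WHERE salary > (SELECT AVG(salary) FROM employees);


Subquery: AVG(salary) = 88333.33
Filtering: salary > 88333.33
  Karen (120000) -> MATCH
  Pete (110000) -> MATCH
  Bob (120000) -> MATCH


3 rows:
Karen, 120000
Pete, 110000
Bob, 120000


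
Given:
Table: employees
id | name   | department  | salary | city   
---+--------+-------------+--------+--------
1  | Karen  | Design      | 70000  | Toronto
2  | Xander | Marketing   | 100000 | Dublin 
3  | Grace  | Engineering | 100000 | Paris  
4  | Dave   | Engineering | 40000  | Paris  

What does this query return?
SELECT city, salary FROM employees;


Projecting columns: city, salary

4 rows:
Toronto, 70000
Dublin, 100000
Paris, 100000
Paris, 40000


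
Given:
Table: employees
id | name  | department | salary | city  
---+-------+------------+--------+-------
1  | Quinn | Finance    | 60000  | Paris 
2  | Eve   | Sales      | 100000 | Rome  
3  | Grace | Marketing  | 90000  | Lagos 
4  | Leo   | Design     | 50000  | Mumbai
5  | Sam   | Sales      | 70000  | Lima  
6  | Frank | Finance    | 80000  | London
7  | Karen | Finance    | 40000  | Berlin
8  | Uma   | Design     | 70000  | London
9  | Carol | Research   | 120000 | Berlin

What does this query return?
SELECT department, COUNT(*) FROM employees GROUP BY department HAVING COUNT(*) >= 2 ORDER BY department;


Groups with count >= 2:
  Design: 2 -> PASS
  Finance: 3 -> PASS
  Sales: 2 -> PASS
  Marketing: 1 -> filtered out
  Research: 1 -> filtered out


3 groups:
Design, 2
Finance, 3
Sales, 2


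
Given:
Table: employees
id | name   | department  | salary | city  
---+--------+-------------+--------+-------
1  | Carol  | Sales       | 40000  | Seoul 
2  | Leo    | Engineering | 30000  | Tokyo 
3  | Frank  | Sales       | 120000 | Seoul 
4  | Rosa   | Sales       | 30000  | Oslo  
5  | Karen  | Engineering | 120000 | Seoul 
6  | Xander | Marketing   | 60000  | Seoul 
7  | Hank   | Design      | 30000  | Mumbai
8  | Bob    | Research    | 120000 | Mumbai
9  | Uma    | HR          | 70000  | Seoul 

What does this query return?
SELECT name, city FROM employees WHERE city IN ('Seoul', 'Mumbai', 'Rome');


Filtering: city IN ('Seoul', 'Mumbai', 'Rome')
Matching: 7 rows

7 rows:
Carol, Seoul
Frank, Seoul
Karen, Seoul
Xander, Seoul
Hank, Mumbai
Bob, Mumbai
Uma, Seoul


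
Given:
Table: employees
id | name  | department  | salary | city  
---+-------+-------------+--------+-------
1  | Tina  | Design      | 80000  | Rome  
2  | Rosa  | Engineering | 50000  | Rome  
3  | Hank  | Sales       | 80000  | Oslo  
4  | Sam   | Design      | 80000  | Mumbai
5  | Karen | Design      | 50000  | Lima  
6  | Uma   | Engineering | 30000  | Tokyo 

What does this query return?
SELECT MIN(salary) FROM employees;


Salaries: 80000, 50000, 80000, 80000, 50000, 30000
MIN = 30000

30000


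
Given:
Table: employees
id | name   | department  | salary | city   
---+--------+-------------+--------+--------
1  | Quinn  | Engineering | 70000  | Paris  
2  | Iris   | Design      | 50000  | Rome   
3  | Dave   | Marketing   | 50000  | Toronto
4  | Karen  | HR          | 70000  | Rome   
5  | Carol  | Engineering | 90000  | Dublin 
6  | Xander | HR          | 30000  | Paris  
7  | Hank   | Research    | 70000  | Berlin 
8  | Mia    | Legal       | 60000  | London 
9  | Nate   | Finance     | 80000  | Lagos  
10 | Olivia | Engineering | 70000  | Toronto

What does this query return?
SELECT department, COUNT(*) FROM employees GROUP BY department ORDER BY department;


Assigning each row to its department group:
  Quinn -> Engineering
  Iris -> Design
  Dave -> Marketing
  Karen -> HR
  Carol -> Engineering
  Xander -> HR
  Hank -> Research
  Mia -> Legal
  Nate -> Finance
  Olivia -> Engineering


7 groups:
Design, 1
Engineering, 3
Finance, 1
HR, 2
Legal, 1
Marketing, 1
Research, 1


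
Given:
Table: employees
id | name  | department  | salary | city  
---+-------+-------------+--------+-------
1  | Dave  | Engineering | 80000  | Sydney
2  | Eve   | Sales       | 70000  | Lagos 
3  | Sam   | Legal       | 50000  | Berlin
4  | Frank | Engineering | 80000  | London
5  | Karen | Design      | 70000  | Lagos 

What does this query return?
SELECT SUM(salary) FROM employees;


SUM(salary) = 80000 + 70000 + 50000 + 80000 + 70000 = 350000

350000


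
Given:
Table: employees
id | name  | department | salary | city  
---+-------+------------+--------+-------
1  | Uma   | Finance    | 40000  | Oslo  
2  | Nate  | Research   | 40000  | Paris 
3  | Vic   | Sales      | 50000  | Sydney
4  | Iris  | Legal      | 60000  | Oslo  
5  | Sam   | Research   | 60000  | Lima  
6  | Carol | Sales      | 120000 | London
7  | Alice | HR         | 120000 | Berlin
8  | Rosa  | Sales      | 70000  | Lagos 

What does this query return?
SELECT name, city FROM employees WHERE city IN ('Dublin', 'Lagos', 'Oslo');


Filtering: city IN ('Dublin', 'Lagos', 'Oslo')
Matching: 3 rows

3 rows:
Uma, Oslo
Iris, Oslo
Rosa, Lagos


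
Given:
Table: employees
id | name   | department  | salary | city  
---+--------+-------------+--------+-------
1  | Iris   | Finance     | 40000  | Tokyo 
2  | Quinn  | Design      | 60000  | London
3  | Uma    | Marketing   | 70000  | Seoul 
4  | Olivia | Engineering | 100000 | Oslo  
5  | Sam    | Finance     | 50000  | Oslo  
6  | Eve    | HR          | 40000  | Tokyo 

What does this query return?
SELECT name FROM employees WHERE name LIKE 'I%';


LIKE 'I%' matches names starting with 'I'
Matching: 1

1 rows:
Iris


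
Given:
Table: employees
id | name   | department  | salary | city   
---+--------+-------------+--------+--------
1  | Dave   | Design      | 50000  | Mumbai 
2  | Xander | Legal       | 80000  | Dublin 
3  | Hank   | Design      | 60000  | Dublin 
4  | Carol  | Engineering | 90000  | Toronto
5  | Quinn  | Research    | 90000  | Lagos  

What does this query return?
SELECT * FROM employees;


SELECT * returns all 5 rows with all columns

5 rows:
1, Dave, Design, 50000, Mumbai
2, Xander, Legal, 80000, Dublin
3, Hank, Design, 60000, Dublin
4, Carol, Engineering, 90000, Toronto
5, Quinn, Research, 90000, Lagos


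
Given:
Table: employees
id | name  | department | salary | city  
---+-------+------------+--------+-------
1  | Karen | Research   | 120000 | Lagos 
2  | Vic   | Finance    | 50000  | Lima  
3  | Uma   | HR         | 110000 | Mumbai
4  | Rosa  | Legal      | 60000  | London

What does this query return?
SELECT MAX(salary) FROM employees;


Salaries: 120000, 50000, 110000, 60000
MAX = 120000

120000


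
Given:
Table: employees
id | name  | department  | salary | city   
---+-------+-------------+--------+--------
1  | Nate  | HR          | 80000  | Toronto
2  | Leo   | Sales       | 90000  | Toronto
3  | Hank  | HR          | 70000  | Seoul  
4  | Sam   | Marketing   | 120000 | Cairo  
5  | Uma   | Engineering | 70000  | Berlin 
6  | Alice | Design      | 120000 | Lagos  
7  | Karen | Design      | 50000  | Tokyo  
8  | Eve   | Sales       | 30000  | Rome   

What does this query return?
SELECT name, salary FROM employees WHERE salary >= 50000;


Filtering: salary >= 50000
Matching: 7 rows

7 rows:
Nate, 80000
Leo, 90000
Hank, 70000
Sam, 120000
Uma, 70000
Alice, 120000
Karen, 50000


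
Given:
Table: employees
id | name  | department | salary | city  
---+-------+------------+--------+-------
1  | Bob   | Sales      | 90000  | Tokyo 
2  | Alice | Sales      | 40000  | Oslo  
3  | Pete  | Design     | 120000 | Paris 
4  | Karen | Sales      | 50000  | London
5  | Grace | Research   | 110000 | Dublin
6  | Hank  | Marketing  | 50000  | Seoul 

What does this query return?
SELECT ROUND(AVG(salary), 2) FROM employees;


SUM(salary) = 460000
COUNT = 6
ROUND(AVG, 2) = ROUND(460000 / 6, 2) = 76666.67

76666.67


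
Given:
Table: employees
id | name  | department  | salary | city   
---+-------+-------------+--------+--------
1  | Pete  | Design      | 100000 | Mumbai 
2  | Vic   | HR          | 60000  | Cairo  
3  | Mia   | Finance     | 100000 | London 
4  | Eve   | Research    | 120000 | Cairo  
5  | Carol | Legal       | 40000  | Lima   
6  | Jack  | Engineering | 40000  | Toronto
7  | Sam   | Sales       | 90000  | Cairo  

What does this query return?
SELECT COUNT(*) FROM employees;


COUNT(*) counts all rows

7


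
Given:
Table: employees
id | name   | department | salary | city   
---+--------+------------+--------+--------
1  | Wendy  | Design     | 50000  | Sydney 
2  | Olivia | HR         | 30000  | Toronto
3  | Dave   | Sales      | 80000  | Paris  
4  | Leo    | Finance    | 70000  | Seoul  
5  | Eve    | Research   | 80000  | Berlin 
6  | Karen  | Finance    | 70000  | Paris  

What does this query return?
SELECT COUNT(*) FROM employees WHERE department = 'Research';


Counting rows where department = 'Research'
  Eve -> MATCH


1


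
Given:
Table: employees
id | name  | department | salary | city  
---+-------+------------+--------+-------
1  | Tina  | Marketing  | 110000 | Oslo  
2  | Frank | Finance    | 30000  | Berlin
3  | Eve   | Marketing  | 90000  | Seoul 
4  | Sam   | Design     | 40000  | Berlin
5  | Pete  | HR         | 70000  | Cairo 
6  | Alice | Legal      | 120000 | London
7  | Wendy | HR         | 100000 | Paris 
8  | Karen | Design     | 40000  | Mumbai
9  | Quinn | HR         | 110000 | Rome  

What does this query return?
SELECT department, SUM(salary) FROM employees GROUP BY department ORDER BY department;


Summing salary within each department:
  Design: 40000 + 40000 = 80000
  Finance: 30000 = 30000
  HR: 70000 + 100000 + 110000 = 280000
  Legal: 120000 = 120000
  Marketing: 110000 + 90000 = 200000


5 groups:
Design, 80000
Finance, 30000
HR, 280000
Legal, 120000
Marketing, 200000


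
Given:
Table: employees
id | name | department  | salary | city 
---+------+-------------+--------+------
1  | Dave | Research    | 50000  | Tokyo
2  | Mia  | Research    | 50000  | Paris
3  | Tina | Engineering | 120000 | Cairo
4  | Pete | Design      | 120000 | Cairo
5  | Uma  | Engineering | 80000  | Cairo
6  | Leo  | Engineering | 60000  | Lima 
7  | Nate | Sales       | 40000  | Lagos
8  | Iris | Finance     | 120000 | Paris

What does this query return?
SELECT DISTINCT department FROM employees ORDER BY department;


All 'department' values (row order): Research, Research, Engineering, Design, Engineering, Engineering, Sales, Finance
Removing duplicates leaves 5 unique value(s).

5 values:
Design
Engineering
Finance
Research
Sales


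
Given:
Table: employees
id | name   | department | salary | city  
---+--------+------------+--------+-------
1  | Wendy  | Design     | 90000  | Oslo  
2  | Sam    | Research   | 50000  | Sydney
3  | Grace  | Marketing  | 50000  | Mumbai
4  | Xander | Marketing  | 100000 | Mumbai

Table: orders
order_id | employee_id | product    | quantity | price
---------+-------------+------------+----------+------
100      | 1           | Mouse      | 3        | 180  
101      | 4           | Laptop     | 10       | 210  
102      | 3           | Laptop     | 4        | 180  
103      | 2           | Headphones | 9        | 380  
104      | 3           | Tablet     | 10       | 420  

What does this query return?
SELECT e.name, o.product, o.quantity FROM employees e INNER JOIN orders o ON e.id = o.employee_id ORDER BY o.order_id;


Joining employees.id = orders.employee_id:
  employee Wendy (id=1) -> order Mouse
  employee Xander (id=4) -> order Laptop
  employee Grace (id=3) -> order Laptop
  employee Sam (id=2) -> order Headphones
  employee Grace (id=3) -> order Tablet


5 rows:
Wendy, Mouse, 3
Xander, Laptop, 10
Grace, Laptop, 4
Sam, Headphones, 9
Grace, Tablet, 10


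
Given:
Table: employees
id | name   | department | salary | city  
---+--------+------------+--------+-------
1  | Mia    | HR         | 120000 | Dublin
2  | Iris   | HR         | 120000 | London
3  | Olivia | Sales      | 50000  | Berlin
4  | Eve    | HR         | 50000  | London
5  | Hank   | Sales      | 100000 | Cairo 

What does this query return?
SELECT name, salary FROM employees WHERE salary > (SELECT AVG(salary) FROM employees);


Subquery: AVG(salary) = 88000.0
Filtering: salary > 88000.0
  Mia (120000) -> MATCH
  Iris (120000) -> MATCH
  Hank (100000) -> MATCH


3 rows:
Mia, 120000
Iris, 120000
Hank, 100000


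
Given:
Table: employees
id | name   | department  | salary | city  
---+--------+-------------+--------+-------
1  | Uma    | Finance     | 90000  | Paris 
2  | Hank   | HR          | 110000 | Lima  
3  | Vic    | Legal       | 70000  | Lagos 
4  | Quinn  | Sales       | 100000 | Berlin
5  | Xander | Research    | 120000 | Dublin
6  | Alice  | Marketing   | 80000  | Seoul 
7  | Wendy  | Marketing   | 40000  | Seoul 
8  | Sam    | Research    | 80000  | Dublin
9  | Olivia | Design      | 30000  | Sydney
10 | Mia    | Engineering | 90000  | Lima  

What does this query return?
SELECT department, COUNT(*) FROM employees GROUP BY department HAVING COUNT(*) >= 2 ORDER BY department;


Groups with count >= 2:
  Marketing: 2 -> PASS
  Research: 2 -> PASS
  Design: 1 -> filtered out
  Engineering: 1 -> filtered out
  Finance: 1 -> filtered out
  HR: 1 -> filtered out
  Legal: 1 -> filtered out
  Sales: 1 -> filtered out


2 groups:
Marketing, 2
Research, 2


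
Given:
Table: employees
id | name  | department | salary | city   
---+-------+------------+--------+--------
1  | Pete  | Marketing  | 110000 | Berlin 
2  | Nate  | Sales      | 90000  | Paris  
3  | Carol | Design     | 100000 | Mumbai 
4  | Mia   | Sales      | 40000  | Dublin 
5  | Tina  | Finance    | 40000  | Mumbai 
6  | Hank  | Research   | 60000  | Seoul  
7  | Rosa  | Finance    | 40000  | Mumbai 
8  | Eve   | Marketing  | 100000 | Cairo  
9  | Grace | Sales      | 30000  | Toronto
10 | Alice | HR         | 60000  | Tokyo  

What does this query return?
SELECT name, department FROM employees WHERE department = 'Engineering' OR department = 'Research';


Filtering: department = 'Engineering' OR 'Research'
Matching: 1 rows

1 rows:
Hank, Research


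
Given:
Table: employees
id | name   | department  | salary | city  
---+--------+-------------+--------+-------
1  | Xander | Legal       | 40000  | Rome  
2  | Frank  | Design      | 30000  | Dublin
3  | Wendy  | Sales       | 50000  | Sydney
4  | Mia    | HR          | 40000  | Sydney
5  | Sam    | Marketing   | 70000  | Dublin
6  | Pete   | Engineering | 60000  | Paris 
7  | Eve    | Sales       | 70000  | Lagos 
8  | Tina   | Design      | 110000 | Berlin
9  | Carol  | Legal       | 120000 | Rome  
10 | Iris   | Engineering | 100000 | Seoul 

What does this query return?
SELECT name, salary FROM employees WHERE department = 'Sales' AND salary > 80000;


Filtering: department = 'Sales' AND salary > 80000
Matching: 0 rows

Empty result set (0 rows)


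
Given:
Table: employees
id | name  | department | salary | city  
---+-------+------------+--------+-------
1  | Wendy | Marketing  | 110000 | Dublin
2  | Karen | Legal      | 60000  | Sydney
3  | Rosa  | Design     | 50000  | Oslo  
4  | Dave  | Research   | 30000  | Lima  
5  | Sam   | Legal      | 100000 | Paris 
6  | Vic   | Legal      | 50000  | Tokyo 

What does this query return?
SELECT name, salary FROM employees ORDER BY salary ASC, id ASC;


Sorting by salary ASC, then id ASC for ties

6 rows:
Dave, 30000
Rosa, 50000
Vic, 50000
Karen, 60000
Sam, 100000
Wendy, 110000


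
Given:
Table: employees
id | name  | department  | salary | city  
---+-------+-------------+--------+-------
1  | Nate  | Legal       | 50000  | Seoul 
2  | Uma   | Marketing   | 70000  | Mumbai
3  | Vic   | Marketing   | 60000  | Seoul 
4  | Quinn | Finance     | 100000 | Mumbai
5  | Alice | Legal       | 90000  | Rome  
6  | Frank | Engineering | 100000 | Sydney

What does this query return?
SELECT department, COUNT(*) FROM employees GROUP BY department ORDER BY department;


Assigning each row to its department group:
  Nate -> Legal
  Uma -> Marketing
  Vic -> Marketing
  Quinn -> Finance
  Alice -> Legal
  Frank -> Engineering


4 groups:
Engineering, 1
Finance, 1
Legal, 2
Marketing, 2


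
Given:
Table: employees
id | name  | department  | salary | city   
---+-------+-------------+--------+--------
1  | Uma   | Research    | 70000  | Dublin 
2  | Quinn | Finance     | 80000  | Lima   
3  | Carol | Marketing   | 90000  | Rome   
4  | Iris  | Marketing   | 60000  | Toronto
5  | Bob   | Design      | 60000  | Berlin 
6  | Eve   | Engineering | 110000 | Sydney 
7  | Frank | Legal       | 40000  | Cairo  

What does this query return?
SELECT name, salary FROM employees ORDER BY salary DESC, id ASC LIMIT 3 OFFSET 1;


Sort by salary DESC (id ASC tiebreak), then skip 1 and take 3
Rows 2 through 4

3 rows:
Carol, 90000
Quinn, 80000
Uma, 70000


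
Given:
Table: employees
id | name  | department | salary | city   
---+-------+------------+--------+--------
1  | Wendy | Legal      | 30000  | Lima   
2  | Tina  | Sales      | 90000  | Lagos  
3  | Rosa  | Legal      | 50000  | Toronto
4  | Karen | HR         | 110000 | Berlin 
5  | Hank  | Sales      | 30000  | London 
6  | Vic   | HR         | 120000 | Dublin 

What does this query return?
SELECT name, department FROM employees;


Projecting columns: name, department

6 rows:
Wendy, Legal
Tina, Sales
Rosa, Legal
Karen, HR
Hank, Sales
Vic, HR


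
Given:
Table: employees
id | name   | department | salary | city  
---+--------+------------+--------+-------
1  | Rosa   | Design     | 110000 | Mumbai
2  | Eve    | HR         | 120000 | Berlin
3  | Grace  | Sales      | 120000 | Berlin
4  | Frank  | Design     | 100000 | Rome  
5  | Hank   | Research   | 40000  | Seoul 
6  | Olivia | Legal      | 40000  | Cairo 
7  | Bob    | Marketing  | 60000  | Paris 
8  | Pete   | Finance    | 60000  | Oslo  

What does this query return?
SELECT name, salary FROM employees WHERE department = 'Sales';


Filtering: department = 'Sales'
Matching rows: 1

1 rows:
Grace, 120000


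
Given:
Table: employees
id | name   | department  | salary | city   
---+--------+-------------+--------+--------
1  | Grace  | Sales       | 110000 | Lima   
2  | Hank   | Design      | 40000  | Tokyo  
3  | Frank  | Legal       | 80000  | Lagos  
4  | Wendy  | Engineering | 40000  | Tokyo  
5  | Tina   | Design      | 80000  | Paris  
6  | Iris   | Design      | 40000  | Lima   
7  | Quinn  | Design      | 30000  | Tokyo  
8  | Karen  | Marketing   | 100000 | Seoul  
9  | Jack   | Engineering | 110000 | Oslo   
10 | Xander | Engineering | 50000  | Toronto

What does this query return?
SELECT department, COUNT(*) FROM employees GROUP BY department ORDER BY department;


Assigning each row to its department group:
  Grace -> Sales
  Hank -> Design
  Frank -> Legal
  Wendy -> Engineering
  Tina -> Design
  Iris -> Design
  Quinn -> Design
  Karen -> Marketing
  Jack -> Engineering
  Xander -> Engineering


5 groups:
Design, 4
Engineering, 3
Legal, 1
Marketing, 1
Sales, 1


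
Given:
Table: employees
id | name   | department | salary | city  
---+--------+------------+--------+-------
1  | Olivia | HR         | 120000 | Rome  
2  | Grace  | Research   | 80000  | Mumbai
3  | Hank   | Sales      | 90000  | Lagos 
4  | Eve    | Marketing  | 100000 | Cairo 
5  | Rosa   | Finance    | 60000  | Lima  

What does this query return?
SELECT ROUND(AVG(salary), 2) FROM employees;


SUM(salary) = 450000
COUNT = 5
ROUND(AVG, 2) = ROUND(450000 / 5, 2) = 90000.0

90000.0


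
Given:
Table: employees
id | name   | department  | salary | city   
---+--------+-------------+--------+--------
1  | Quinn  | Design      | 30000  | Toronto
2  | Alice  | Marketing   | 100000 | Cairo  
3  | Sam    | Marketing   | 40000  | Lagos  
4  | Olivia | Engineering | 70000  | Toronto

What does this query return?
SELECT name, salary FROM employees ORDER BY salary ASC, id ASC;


Sorting by salary ASC, then id ASC for ties

4 rows:
Quinn, 30000
Sam, 40000
Olivia, 70000
Alice, 100000


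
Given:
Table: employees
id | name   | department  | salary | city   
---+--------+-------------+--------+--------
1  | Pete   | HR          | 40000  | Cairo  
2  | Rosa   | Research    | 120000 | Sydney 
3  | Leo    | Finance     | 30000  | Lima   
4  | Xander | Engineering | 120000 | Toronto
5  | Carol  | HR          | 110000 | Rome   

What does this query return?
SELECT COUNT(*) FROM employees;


COUNT(*) counts all rows

5


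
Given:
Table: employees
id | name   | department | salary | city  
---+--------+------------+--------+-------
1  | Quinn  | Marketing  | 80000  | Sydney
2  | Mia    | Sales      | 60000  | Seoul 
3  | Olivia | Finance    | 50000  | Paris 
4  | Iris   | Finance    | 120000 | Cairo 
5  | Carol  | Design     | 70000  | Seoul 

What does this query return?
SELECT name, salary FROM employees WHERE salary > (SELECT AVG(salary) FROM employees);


Subquery: AVG(salary) = 76000.0
Filtering: salary > 76000.0
  Quinn (80000) -> MATCH
  Iris (120000) -> MATCH


2 rows:
Quinn, 80000
Iris, 120000


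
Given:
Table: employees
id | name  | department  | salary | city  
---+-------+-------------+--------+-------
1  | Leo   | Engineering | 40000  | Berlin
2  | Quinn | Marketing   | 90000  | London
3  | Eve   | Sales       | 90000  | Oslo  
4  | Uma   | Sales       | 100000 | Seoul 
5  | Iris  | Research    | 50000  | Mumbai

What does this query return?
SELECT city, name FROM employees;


Projecting columns: city, name

5 rows:
Berlin, Leo
London, Quinn
Oslo, Eve
Seoul, Uma
Mumbai, Iris


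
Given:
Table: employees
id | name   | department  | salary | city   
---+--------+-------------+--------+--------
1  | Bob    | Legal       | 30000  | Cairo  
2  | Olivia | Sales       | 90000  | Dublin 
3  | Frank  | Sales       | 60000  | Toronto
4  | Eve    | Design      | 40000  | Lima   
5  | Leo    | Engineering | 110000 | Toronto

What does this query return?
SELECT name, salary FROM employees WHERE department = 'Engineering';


Filtering: department = 'Engineering'
Matching rows: 1

1 rows:
Leo, 110000


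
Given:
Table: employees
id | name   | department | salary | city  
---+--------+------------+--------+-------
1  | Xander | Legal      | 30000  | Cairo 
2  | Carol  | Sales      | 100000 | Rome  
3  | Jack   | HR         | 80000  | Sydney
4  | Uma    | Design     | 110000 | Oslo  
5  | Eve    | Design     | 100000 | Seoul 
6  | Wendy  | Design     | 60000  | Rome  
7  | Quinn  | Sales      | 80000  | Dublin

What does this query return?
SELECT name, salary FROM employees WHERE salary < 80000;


Filtering: salary < 80000
Matching: 2 rows

2 rows:
Xander, 30000
Wendy, 60000


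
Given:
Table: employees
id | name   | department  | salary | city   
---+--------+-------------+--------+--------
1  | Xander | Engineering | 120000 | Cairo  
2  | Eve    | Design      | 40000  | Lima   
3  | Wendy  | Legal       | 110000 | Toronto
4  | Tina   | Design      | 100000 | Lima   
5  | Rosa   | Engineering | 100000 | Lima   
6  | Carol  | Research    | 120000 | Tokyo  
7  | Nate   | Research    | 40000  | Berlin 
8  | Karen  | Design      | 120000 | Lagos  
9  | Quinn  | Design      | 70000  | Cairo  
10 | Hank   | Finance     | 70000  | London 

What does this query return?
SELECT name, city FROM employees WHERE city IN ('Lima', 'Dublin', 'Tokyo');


Filtering: city IN ('Lima', 'Dublin', 'Tokyo')
Matching: 4 rows

4 rows:
Eve, Lima
Tina, Lima
Rosa, Lima
Carol, Tokyo


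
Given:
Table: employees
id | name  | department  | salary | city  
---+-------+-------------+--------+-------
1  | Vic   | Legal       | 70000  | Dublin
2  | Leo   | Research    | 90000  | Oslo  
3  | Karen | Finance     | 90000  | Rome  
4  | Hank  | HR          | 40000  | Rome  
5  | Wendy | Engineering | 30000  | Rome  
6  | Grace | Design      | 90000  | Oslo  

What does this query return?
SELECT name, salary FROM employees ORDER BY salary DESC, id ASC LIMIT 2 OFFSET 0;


Sort by salary DESC (id ASC tiebreak), then skip 0 and take 2
Rows 1 through 2

2 rows:
Leo, 90000
Karen, 90000


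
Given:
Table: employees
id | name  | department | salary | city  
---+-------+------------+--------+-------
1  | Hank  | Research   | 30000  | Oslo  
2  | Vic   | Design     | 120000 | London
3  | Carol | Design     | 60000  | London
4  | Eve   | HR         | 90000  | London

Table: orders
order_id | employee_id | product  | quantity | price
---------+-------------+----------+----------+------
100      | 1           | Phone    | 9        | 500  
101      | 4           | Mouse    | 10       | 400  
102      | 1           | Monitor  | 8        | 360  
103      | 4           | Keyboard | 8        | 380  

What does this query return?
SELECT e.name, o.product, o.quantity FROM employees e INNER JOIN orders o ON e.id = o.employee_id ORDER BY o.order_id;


Joining employees.id = orders.employee_id:
  employee Hank (id=1) -> order Phone
  employee Eve (id=4) -> order Mouse
  employee Hank (id=1) -> order Monitor
  employee Eve (id=4) -> order Keyboard


4 rows:
Hank, Phone, 9
Eve, Mouse, 10
Hank, Monitor, 8
Eve, Keyboard, 8


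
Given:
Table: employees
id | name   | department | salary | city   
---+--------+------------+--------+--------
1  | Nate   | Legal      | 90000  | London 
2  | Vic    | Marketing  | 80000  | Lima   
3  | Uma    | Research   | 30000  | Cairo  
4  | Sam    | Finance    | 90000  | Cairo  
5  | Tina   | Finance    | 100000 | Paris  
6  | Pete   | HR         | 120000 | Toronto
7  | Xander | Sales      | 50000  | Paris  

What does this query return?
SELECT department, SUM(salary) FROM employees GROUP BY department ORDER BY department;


Summing salary within each department:
  Finance: 90000 + 100000 = 190000
  HR: 120000 = 120000
  Legal: 90000 = 90000
  Marketing: 80000 = 80000
  Research: 30000 = 30000
  Sales: 50000 = 50000


6 groups:
Finance, 190000
HR, 120000
Legal, 90000
Marketing, 80000
Research, 30000
Sales, 50000


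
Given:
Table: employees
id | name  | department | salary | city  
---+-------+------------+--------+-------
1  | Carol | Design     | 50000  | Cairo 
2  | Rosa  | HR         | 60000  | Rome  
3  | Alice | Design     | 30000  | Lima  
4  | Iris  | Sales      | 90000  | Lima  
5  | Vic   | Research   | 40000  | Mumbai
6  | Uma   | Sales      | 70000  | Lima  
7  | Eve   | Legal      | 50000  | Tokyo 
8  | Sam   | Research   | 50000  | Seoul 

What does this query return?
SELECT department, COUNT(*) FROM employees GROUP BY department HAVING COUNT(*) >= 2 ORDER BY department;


Groups with count >= 2:
  Design: 2 -> PASS
  Research: 2 -> PASS
  Sales: 2 -> PASS
  HR: 1 -> filtered out
  Legal: 1 -> filtered out


3 groups:
Design, 2
Research, 2
Sales, 2


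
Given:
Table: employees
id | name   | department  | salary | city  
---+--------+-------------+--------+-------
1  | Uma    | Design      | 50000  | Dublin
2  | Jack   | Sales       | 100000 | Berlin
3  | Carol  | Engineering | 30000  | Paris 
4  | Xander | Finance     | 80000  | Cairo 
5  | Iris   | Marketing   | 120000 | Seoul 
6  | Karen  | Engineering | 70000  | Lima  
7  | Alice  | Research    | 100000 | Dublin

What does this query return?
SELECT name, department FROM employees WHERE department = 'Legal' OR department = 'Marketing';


Filtering: department = 'Legal' OR 'Marketing'
Matching: 1 rows

1 rows:
Iris, Marketing


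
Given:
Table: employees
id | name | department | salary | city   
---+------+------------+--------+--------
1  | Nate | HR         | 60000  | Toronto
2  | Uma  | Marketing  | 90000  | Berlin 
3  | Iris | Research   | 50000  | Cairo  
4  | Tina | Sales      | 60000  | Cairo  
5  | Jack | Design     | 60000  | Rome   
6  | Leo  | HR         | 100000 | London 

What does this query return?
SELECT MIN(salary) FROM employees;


Salaries: 60000, 90000, 50000, 60000, 60000, 100000
MIN = 50000

50000


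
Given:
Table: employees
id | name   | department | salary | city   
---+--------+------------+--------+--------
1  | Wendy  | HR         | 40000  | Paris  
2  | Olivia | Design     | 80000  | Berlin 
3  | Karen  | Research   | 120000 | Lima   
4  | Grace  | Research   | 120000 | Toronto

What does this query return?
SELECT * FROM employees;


SELECT * returns all 4 rows with all columns

4 rows:
1, Wendy, HR, 40000, Paris
2, Olivia, Design, 80000, Berlin
3, Karen, Research, 120000, Lima
4, Grace, Research, 120000, Toronto


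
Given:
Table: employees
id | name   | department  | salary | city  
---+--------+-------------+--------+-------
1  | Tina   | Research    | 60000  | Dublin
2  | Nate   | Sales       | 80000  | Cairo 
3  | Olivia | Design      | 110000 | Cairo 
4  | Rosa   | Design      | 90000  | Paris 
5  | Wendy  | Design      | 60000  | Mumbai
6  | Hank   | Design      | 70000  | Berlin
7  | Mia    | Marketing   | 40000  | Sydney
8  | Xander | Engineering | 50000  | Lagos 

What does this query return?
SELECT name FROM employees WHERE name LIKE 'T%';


LIKE 'T%' matches names starting with 'T'
Matching: 1

1 rows:
Tina


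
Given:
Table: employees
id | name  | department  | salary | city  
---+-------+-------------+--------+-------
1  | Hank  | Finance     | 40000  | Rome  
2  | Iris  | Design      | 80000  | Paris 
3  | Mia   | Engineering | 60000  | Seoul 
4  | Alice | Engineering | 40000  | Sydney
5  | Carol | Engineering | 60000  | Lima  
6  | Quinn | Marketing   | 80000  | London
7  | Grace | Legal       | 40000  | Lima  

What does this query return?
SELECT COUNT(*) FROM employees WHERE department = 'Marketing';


Counting rows where department = 'Marketing'
  Quinn -> MATCH


1


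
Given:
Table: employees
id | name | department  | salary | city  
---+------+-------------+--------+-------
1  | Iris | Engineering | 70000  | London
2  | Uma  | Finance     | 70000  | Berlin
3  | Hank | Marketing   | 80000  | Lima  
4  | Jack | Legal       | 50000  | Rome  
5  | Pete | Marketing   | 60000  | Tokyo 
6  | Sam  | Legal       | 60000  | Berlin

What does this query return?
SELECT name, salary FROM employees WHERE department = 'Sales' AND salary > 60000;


Filtering: department = 'Sales' AND salary > 60000
Matching: 0 rows

Empty result set (0 rows)


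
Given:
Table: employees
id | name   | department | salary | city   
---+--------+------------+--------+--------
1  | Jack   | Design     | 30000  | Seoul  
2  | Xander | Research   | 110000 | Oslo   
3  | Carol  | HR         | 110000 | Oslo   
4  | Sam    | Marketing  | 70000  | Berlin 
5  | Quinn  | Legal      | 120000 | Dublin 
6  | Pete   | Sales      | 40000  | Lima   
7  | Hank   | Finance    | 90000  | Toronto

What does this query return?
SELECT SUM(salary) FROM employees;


SUM(salary) = 30000 + 110000 + 110000 + 70000 + 120000 + 40000 + 90000 = 570000

570000
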